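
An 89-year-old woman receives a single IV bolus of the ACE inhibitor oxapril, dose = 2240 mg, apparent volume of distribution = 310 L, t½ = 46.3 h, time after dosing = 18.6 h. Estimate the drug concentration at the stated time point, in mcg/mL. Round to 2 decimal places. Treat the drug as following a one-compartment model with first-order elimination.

5.47 mcg/mL

C₀ = Dose / Vd = 2240 / 310 = 7.226 mg/L
k = ln2 / t½ = 0.693147 / 46.3 = 0.01497 h⁻¹
C = C₀ · e^(−k·t) = 7.226 × e^(−0.01497 × 18.6)
  = 7.226 × 0.7570 = 5.470 mg/L
(5.470 mg/L = 5.470 mcg/mL)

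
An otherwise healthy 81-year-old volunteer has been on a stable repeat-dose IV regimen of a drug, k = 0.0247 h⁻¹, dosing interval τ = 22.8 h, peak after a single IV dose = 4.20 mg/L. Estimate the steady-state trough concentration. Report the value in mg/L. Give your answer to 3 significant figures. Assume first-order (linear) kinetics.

5.55 mg/L

e^(−kτ) = e^(−0.02470 × 22.8) = 0.5694
Accumulation ratio R = 1 / (1 − e^(−kτ)) = 1 / (1 − 0.5694) = 2.322
Steady-state trough = C₀ × R × e^(−kτ) = 4.20 × 2.322 × 0.5694 = 5.553 mg/L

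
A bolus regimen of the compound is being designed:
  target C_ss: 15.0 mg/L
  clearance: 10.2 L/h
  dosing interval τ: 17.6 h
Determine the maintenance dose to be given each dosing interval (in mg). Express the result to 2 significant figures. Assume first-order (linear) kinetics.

2700 mg

At steady state, Dose/τ = Css × CL.
Dose = Css × CL × τ = 15.0 × 10.20 × 17.6 = 2693 mg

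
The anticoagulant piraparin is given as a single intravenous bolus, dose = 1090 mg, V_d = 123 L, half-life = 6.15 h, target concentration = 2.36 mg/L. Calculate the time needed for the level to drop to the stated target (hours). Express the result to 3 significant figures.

11.7 h

C₀ = Dose / Vd = 1090 / 123 = 8.862 mg/L
k = ln2 / t½ = 0.693147 / 6.15 = 0.1127 h⁻¹
t = ln(C₀ / C) / k = ln(8.862 / 2.36) / 0.1127
  = ln(3.755) / 0.1127 = 1.323 / 0.1127 = 11.74 h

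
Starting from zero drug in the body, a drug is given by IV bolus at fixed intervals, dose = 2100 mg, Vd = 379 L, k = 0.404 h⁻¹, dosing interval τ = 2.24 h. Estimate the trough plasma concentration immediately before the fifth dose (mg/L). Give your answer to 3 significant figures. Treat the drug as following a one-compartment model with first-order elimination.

3.66 mg/L

C₀ per dose = Dose / Vd = 2100 / 379 = 5.541 mg/L
Fraction remaining after one interval: r = e^(−kτ) = e^(−0.4040 × 2.24) = 0.4046
Before dose 5, 4 doses have been given (aged 1τ, 2τ, 3τ, 4τ).
C_trough = C₀ × (r + r² + … + r^4) = C₀ × r(1−r^4)/(1−r)
        = 5.541 × 0.4046 × (1 − 0.02680) / (1 − 0.4046) = 3.664 mg/L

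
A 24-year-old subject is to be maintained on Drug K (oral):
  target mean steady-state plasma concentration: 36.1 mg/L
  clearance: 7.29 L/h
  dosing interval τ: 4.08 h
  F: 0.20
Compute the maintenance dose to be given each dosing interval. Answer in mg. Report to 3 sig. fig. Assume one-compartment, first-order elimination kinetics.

5370 mg

At steady state, F × (Dose/τ) = Css × CL.
Dose = Css × CL × τ / F = 36.1 × 7.290 × 4.08 / 0.20 = 5369 mg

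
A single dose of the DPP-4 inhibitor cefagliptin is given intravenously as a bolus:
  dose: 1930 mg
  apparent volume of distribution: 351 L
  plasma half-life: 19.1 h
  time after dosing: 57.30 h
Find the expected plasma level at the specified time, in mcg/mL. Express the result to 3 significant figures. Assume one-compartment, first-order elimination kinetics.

0.687 mcg/mL

C₀ = Dose / Vd = 1930 / 351 = 5.499 mg/L
k = ln2 / t½ = 0.693147 / 19.1 = 0.03629 h⁻¹
t / t½ = 57.30 / 19.1 = 3 half-lives
C = C₀ × (1/2)^3 = 5.499 × 0.1250 = 0.6874 mg/L
(0.6874 mg/L = 0.6874 mcg/mL)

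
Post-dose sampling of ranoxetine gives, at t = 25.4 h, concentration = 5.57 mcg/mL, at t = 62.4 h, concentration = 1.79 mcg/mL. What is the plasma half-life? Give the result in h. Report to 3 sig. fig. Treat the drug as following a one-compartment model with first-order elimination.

22.6 h

k = ln(C₁/C₂) / (t₂ − t₁) = ln(5.57/1.79) / (62.4 − 25.4)
  = 1.135 / 37.00 = 0.03068 h⁻¹
t½ = ln2 / k = 0.693147 / 0.03068 = 22.59 h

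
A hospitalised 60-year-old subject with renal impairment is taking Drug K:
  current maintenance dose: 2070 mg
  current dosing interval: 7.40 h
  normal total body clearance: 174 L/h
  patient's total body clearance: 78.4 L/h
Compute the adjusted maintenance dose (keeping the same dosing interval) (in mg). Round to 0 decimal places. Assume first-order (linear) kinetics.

To keep the same average steady-state level, dosing rate must scale with clearance.
CL ratio = 78.4 / 174 = 0.4506
New dose (same interval) = 2070 × 0.4506 = 932.7 mg

933 mg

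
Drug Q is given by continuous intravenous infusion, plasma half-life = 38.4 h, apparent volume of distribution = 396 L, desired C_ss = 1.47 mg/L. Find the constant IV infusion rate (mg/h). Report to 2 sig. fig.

k = ln2 / t½ = 0.693147 / 38.4 = 0.01805 h⁻¹
CL = k × Vd = 0.01805 × 396 = 7.148 L/h
At steady state, infusion rate R₀ = Css × CL = 1.47 × 7.148 = 10.51 mg/h

11 mg/h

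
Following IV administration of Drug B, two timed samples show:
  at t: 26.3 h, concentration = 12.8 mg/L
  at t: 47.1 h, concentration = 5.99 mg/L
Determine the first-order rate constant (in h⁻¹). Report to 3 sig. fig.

0.0365 h⁻¹

k = ln(C₁/C₂) / (t₂ − t₁) = ln(12.8/5.99) / (47.1 − 26.3)
  = 0.7594 / 20.80 = 0.03651 h⁻¹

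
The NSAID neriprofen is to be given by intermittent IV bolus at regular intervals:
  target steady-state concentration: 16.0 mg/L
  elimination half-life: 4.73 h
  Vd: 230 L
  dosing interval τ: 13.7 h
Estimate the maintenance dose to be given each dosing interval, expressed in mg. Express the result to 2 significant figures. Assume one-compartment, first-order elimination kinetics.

7400 mg

k = ln2 / t½ = 0.693147 / 4.73 = 0.1465 h⁻¹
CL = k × Vd = 0.1465 × 230 = 33.70 L/h
At steady state, Dose/τ = Css × CL.
Dose = Css × CL × τ = 16.0 × 33.70 × 13.7 = 7387 mg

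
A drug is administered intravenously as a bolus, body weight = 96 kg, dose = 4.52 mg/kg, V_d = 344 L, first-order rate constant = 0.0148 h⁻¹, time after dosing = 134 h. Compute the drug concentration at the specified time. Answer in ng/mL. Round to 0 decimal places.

174 ng/mL

Total dose = 4.52 × 96 = 433.9 mg
C₀ = Dose / Vd = 433.9 / 344 = 1.261 mg/L
C = C₀ · e^(−k·t) = 1.261 × e^(−0.01480 × 134)
  = 1.261 × 0.1376 = 0.1735 mg/L
Convert: 0.1735 mg/L × 1000 = 173.5 ng/mL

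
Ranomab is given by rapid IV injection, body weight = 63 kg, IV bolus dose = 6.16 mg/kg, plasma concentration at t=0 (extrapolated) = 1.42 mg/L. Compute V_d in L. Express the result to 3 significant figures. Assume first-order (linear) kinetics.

Dose = 6.16 × 63 = 388.1 mg
Vd = Dose / C₀ = 388.1 / 1.42 = 273.3 L

273 L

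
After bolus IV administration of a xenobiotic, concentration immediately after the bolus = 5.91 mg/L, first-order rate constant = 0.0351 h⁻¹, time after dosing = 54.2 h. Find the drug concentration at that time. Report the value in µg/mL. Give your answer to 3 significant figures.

0.882 µg/mL

C = C₀ · e^(−k·t) = 5.910 × e^(−0.03510 × 54.2)
  = 5.910 × 0.1492 = 0.8818 mg/L
(0.8818 mg/L = 0.8818 µg/mL)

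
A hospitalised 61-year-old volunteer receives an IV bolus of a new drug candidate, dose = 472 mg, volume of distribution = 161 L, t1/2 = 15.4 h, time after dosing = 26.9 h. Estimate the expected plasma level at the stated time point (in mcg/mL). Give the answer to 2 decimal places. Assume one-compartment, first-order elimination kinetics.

C₀ = Dose / Vd = 472.0 / 161 = 2.932 mg/L
k = ln2 / t½ = 0.693147 / 15.4 = 0.04501 h⁻¹
C = C₀ · e^(−k·t) = 2.932 × e^(−0.04501 × 26.9)
  = 2.932 × 0.2980 = 0.8737 mg/L
(0.8737 mg/L = 0.8737 mcg/mL)

0.87 mcg/mL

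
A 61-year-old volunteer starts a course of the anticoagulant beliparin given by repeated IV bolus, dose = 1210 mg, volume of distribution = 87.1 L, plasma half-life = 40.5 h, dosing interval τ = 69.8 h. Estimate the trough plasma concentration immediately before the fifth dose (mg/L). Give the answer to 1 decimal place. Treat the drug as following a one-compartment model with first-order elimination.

C₀ per dose = Dose / Vd = 1210 / 87.1 = 13.89 mg/L
k = ln2 / t½ = 0.693147 / 40.5 = 0.01711 h⁻¹
Fraction remaining after one interval: r = e^(−kτ) = e^(−0.01711 × 69.8) = 0.3029
Before dose 5, 4 doses have been given (aged 1τ, 2τ, 3τ, 4τ).
C_trough = C₀ × (r + r² + … + r^4) = C₀ × r(1−r^4)/(1−r)
        = 13.89 × 0.3029 × (1 − 0.008418) / (1 − 0.3029) = 5.985 mg/L

6.0 mg/L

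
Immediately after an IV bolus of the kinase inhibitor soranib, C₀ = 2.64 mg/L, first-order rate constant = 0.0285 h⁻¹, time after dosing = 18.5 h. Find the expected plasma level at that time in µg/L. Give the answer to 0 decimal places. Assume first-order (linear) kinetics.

C = C₀ · e^(−k·t) = 2.640 × e^(−0.02850 × 18.5)
  = 2.640 × 0.5902 = 1.558 mg/L
Convert: 1.558 mg/L × 1000 = 1558 µg/L

1558 µg/L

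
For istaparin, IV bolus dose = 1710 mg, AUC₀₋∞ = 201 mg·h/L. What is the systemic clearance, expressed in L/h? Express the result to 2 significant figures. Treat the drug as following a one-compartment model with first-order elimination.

8.5 L/h

CL = Dose / AUC = 1710 / 201 = 8.507 L/h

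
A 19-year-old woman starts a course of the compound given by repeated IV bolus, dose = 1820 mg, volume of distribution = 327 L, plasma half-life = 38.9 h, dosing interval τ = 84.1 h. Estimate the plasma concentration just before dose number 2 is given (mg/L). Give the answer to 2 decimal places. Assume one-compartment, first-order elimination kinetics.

C₀ per dose = Dose / Vd = 1820 / 327 = 5.566 mg/L
k = ln2 / t½ = 0.693147 / 38.9 = 0.01782 h⁻¹
Fraction remaining after one interval: r = e^(−kτ) = e^(−0.01782 × 84.1) = 0.2234
Before dose 2, 1 dose has been given (aged 1τ).
C_trough = C₀ × r = 5.566 × 0.2234 = 1.243 mg/L

1.24 mg/L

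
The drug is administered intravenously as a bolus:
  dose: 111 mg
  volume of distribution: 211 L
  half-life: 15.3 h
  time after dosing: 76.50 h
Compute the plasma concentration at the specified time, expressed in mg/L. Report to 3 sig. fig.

C₀ = Dose / Vd = 111.0 / 211 = 0.5261 mg/L
k = ln2 / t½ = 0.693147 / 15.3 = 0.04530 h⁻¹
t / t½ = 76.50 / 15.3 = 5 half-lives
C = C₀ × (1/2)^5 = 0.5261 × 0.03125 = 0.01644 mg/L

0.0164 mg/L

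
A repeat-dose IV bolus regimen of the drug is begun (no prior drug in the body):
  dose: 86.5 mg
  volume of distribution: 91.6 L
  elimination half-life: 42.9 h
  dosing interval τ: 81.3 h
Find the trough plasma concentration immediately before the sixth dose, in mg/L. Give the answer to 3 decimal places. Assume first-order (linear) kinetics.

C₀ per dose = Dose / Vd = 86.5 / 91.6 = 0.9443 mg/L
k = ln2 / t½ = 0.693147 / 42.9 = 0.01616 h⁻¹
Fraction remaining after one interval: r = e^(−kτ) = e^(−0.01616 × 81.3) = 0.2688
Before dose 6, 5 doses have been given (aged 1τ, 2τ, 3τ, 4τ, 5τ).
C_trough = C₀ × (r + r² + … + r^5) = C₀ × r(1−r^5)/(1−r)
        = 0.9443 × 0.2688 × (1 − 0.001403) / (1 − 0.2688) = 0.3467 mg/L

0.347 mg/L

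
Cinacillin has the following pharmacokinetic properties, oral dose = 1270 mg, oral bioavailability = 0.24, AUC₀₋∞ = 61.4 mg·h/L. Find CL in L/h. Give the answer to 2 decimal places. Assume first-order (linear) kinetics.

CL = F·Dose / AUC = 0.24 × 1270 / 61.4 = 4.964 L/h

4.96 L/h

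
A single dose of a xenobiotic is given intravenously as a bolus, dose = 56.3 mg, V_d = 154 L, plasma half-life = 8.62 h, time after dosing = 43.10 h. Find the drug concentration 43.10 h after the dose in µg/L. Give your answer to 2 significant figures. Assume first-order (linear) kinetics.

C₀ = Dose / Vd = 56.30 / 154 = 0.3656 mg/L
k = ln2 / t½ = 0.693147 / 8.62 = 0.08041 h⁻¹
t / t½ = 43.10 / 8.62 = 5 half-lives
C = C₀ × (1/2)^5 = 0.3656 × 0.03125 = 0.01143 mg/L
Convert: 0.01143 mg/L × 1000 = 11.43 µg/L

11 µg/L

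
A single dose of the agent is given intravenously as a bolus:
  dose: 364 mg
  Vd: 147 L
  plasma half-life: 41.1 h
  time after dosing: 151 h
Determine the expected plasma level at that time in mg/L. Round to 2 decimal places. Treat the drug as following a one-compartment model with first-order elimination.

0.19 mg/L

C₀ = Dose / Vd = 364.0 / 147 = 2.476 mg/L
k = ln2 / t½ = 0.693147 / 41.1 = 0.01686 h⁻¹
C = C₀ · e^(−k·t) = 2.476 × e^(−0.01686 × 151)
  = 2.476 × 0.07841 = 0.1941 mg/L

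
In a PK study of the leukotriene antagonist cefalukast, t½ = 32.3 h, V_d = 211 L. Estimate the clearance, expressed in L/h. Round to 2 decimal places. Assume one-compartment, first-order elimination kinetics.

k = ln2 / t½ = 0.693147 / 32.3 = 0.02146 h⁻¹
CL = k × Vd = 0.02146 × 211 = 4.528 L/h

4.53 L/h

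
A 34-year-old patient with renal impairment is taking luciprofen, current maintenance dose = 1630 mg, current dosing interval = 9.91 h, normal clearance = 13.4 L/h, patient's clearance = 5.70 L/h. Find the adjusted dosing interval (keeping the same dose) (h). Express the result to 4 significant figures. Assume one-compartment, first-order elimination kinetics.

To keep the same average steady-state level, dosing rate must scale with clearance.
CL ratio = 5.70 / 13.4 = 0.4254
New interval (same dose) = 9.91 / 0.4254 = 23.30 h

23.30 h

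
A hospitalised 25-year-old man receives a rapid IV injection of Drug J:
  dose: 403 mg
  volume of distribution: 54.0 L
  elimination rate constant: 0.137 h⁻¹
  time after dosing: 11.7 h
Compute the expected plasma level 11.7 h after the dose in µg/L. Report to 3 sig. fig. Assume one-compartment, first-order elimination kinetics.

C₀ = Dose / Vd = 403.0 / 54.0 = 7.463 mg/L
C = C₀ · e^(−k·t) = 7.463 × e^(−0.1370 × 11.7)
  = 7.463 × 0.2013 = 1.502 mg/L
Convert: 1.502 mg/L × 1000 = 1502 µg/L

1500 µg/L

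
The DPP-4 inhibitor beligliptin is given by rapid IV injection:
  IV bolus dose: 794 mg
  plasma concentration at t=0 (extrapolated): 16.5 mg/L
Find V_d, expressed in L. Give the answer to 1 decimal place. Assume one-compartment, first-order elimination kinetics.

48.1 L

Vd = Dose / C₀ = 794.0 / 16.5 = 48.12 L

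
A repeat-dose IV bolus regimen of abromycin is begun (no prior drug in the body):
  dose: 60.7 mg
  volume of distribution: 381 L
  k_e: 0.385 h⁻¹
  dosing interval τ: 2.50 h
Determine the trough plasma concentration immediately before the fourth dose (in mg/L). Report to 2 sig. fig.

C₀ per dose = Dose / Vd = 60.7 / 381 = 0.1593 mg/L
Fraction remaining after one interval: r = e^(−kτ) = e^(−0.3850 × 2.50) = 0.3819
Before dose 4, 3 doses have been given (aged 1τ, 2τ, 3τ).
C_trough = C₀ × (r + r² + … + r^3) = C₀ × r(1−r^3)/(1−r)
        = 0.1593 × 0.3819 × (1 − 0.05570) / (1 − 0.3819) = 0.09294 mg/L

0.093 mg/L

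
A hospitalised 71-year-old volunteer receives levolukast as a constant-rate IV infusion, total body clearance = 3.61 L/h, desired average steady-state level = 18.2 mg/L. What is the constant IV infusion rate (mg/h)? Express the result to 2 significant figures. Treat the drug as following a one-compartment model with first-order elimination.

At steady state, infusion rate R₀ = Css × CL = 18.2 × 3.610 = 65.70 mg/h

66 mg/h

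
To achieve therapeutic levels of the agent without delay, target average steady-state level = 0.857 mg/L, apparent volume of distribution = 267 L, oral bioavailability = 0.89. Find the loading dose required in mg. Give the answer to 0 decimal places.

LD = Css × Vd / F = 0.857 × 267 / 0.89 = 257.1 mg

257 mg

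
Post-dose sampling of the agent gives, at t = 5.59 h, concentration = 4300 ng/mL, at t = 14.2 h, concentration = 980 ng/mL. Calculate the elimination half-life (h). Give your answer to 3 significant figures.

k = ln(C₁/C₂) / (t₂ − t₁) = ln(4300/980) / (14.2 − 5.59)
  = 1.479 / 8.610 = 0.1718 h⁻¹
t½ = ln2 / k = 0.693147 / 0.1718 = 4.035 h

4.04 h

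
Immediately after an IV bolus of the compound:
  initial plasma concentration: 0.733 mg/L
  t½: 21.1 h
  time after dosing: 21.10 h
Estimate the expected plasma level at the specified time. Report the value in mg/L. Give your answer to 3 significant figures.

0.367 mg/L

k = ln2 / t½ = 0.693147 / 21.1 = 0.03285 h⁻¹
t / t½ = 21.10 / 21.1 = 1 half-lives
C = C₀ × (1/2)^1 = 0.7330 × 0.5000 = 0.3665 mg/L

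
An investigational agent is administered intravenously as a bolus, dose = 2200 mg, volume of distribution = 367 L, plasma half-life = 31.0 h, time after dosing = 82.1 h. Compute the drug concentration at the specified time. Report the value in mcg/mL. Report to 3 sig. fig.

0.956 mcg/mL

C₀ = Dose / Vd = 2200 / 367 = 5.995 mg/L
k = ln2 / t½ = 0.693147 / 31.0 = 0.02236 h⁻¹
C = C₀ · e^(−k·t) = 5.995 × e^(−0.02236 × 82.1)
  = 5.995 × 0.1595 = 0.9562 mg/L
(0.9562 mg/L = 0.9562 mcg/mL)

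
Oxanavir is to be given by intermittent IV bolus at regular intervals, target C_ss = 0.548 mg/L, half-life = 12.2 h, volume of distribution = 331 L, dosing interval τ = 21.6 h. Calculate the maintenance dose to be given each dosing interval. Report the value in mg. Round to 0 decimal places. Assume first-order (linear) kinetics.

k = ln2 / t½ = 0.693147 / 12.2 = 0.05682 h⁻¹
CL = k × Vd = 0.05682 × 331 = 18.81 L/h
At steady state, Dose/τ = Css × CL.
Dose = Css × CL × τ = 0.548 × 18.81 × 21.6 = 222.7 mg

223 mg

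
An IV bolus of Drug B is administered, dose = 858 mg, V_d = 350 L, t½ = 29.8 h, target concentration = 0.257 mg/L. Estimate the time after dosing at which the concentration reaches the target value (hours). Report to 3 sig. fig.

97.0 h

C₀ = Dose / Vd = 858.0 / 350 = 2.451 mg/L
k = ln2 / t½ = 0.693147 / 29.8 = 0.02326 h⁻¹
t = ln(C₀ / C) / k = ln(2.451 / 0.257) / 0.02326
  = ln(9.537) / 0.02326 = 2.255 / 0.02326 = 96.95 h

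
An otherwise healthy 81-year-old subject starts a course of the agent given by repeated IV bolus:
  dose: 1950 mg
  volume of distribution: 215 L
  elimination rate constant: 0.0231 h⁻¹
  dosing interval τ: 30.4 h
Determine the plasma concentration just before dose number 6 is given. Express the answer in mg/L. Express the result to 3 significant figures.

C₀ per dose = Dose / Vd = 1950 / 215 = 9.070 mg/L
Fraction remaining after one interval: r = e^(−kτ) = e^(−0.02310 × 30.4) = 0.4955
Before dose 6, 5 doses have been given (aged 1τ, 2τ, 3τ, 4τ, 5τ).
C_trough = C₀ × (r + r² + … + r^5) = C₀ × r(1−r^5)/(1−r)
        = 9.070 × 0.4955 × (1 − 0.02987) / (1 − 0.4955) = 8.642 mg/L

8.64 mg/L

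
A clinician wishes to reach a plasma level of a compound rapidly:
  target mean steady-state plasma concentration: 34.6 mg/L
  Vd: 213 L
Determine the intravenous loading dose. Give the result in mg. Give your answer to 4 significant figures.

7370 mg

LD = Css × Vd = 34.6 × 213 = 7370 mg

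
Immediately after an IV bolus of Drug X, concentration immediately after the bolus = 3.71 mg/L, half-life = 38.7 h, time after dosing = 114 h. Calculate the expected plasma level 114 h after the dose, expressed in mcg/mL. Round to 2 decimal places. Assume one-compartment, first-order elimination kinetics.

k = ln2 / t½ = 0.693147 / 38.7 = 0.01791 h⁻¹
C = C₀ · e^(−k·t) = 3.710 × e^(−0.01791 × 114)
  = 3.710 × 0.1298 = 0.4816 mg/L
(0.4816 mg/L = 0.4816 mcg/mL)

0.48 mcg/mL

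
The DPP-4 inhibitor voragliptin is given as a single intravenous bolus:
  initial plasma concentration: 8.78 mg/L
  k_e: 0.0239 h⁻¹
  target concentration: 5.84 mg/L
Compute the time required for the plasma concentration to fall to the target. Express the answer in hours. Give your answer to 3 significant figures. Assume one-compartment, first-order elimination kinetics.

17.1 h

t = ln(C₀ / C) / k = ln(8.780 / 5.84) / 0.02390
  = ln(1.503) / 0.02390 = 0.4075 / 0.02390 = 17.05 h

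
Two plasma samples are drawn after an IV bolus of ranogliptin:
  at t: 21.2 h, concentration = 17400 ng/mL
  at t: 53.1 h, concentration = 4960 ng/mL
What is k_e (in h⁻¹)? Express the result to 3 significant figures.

k = ln(C₁/C₂) / (t₂ − t₁) = ln(17400/4960) / (53.1 − 21.2)
  = 1.255 / 31.90 = 0.03934 h⁻¹

0.0393 h⁻¹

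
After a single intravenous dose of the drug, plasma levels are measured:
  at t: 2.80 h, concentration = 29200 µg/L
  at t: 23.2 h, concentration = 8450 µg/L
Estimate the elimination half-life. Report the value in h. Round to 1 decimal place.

11.4 h

k = ln(C₁/C₂) / (t₂ − t₁) = ln(29200/8450) / (23.2 − 2.80)
  = 1.240 / 20.40 = 0.06078 h⁻¹
t½ = ln2 / k = 0.693147 / 0.06078 = 11.40 h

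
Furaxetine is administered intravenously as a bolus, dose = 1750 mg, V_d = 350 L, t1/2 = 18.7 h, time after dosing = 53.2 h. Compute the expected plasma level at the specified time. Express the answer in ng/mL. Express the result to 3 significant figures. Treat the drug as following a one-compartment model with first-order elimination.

C₀ = Dose / Vd = 1750 / 350 = 5.000 mg/L
k = ln2 / t½ = 0.693147 / 18.7 = 0.03707 h⁻¹
C = C₀ · e^(−k·t) = 5.000 × e^(−0.03707 × 53.2)
  = 5.000 × 0.1392 = 0.6960 mg/L
Convert: 0.6960 mg/L × 1000 = 696.0 ng/mL

696 ng/mL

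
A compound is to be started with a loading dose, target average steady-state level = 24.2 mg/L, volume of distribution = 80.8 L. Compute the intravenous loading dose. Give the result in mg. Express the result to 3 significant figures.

1960 mg

LD = Css × Vd = 24.2 × 80.8 = 1955 mg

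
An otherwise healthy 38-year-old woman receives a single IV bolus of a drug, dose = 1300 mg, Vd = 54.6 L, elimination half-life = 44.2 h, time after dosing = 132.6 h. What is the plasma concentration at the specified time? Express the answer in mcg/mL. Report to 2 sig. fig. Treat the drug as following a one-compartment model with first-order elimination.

3.0 mcg/mL

C₀ = Dose / Vd = 1300 / 54.6 = 23.81 mg/L
k = ln2 / t½ = 0.693147 / 44.2 = 0.01568 h⁻¹
t / t½ = 132.6 / 44.2 = 3 half-lives
C = C₀ × (1/2)^3 = 23.81 × 0.1250 = 2.976 mg/L
(2.976 mg/L = 2.976 mcg/mL)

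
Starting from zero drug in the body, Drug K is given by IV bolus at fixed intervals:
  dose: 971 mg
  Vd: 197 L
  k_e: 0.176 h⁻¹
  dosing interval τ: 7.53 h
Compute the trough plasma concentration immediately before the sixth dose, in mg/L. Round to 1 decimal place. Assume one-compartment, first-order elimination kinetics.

C₀ per dose = Dose / Vd = 971 / 197 = 4.929 mg/L
Fraction remaining after one interval: r = e^(−kτ) = e^(−0.1760 × 7.53) = 0.2657
Before dose 6, 5 doses have been given (aged 1τ, 2τ, 3τ, 4τ, 5τ).
C_trough = C₀ × (r + r² + … + r^5) = C₀ × r(1−r^5)/(1−r)
        = 4.929 × 0.2657 × (1 − 0.001324) / (1 − 0.2657) = 1.781 mg/L

1.8 mg/L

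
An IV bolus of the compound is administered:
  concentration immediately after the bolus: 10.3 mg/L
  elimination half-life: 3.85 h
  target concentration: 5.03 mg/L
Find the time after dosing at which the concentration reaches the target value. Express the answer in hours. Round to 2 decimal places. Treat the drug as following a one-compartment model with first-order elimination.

k = ln2 / t½ = 0.693147 / 3.85 = 0.1800 h⁻¹
t = ln(C₀ / C) / k = ln(10.30 / 5.03) / 0.1800
  = ln(2.048) / 0.1800 = 0.7169 / 0.1800 = 3.983 h

3.98 h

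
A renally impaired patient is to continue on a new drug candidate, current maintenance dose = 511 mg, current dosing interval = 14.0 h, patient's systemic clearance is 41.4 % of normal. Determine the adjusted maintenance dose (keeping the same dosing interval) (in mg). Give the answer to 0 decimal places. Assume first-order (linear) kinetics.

212 mg

To keep the same average steady-state level, dosing rate must scale with clearance.
CL ratio = 41.4 / 100 = 0.4140
New dose (same interval) = 511 × 0.4140 = 211.6 mg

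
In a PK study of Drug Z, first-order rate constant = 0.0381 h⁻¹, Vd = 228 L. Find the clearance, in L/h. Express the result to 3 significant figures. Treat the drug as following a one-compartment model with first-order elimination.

CL = k × Vd = 0.0381 × 228 = 8.687 L/h

8.69 L/h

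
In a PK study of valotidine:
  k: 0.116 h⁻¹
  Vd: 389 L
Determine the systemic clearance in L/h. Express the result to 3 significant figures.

CL = k × Vd = 0.116 × 389 = 45.12 L/h

45.1 L/h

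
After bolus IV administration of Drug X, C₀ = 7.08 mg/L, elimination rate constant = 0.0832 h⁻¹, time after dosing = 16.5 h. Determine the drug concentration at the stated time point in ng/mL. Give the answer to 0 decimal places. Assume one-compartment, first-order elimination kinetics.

C = C₀ · e^(−k·t) = 7.080 × e^(−0.08320 × 16.5)
  = 7.080 × 0.2534 = 1.794 mg/L
Convert: 1.794 mg/L × 1000 = 1794 ng/mL

1794 ng/mL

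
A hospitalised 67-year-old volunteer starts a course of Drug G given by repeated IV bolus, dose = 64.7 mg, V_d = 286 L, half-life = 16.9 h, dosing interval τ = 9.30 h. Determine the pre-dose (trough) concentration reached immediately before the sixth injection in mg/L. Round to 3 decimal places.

C₀ per dose = Dose / Vd = 64.7 / 286 = 0.2262 mg/L
k = ln2 / t½ = 0.693147 / 16.9 = 0.04101 h⁻¹
Fraction remaining after one interval: r = e^(−kτ) = e^(−0.04101 × 9.30) = 0.6829
Before dose 6, 5 doses have been given (aged 1τ, 2τ, 3τ, 4τ, 5τ).
C_trough = C₀ × (r + r² + … + r^5) = C₀ × r(1−r^5)/(1−r)
        = 0.2262 × 0.6829 × (1 − 0.1485) / (1 − 0.6829) = 0.4148 mg/L

0.415 mg/L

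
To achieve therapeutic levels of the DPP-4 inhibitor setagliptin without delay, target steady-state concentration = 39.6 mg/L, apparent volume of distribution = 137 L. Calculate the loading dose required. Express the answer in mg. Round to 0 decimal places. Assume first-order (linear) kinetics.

LD = Css × Vd = 39.6 × 137 = 5425 mg

5425 mg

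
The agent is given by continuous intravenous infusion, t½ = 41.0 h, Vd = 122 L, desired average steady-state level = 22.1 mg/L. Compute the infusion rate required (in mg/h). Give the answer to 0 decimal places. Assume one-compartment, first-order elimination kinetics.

k = ln2 / t½ = 0.693147 / 41.0 = 0.01691 h⁻¹
CL = k × Vd = 0.01691 × 122 = 2.063 L/h
At steady state, infusion rate R₀ = Css × CL = 22.1 × 2.063 = 45.59 mg/h

46 mg/h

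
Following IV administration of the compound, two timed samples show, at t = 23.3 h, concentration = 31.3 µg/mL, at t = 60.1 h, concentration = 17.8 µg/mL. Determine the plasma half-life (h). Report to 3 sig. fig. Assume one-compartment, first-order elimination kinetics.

45.2 h

k = ln(C₁/C₂) / (t₂ − t₁) = ln(31.3/17.8) / (60.1 − 23.3)
  = 0.5644 / 36.80 = 0.01534 h⁻¹
t½ = ln2 / k = 0.693147 / 0.01534 = 45.19 h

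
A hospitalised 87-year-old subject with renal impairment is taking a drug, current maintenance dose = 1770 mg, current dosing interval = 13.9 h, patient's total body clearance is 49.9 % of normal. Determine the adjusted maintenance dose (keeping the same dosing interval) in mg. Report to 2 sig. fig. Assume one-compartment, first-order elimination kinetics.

To keep the same average steady-state level, dosing rate must scale with clearance.
CL ratio = 49.9 / 100 = 0.4990
New dose (same interval) = 1770 × 0.4990 = 883.2 mg

880 mg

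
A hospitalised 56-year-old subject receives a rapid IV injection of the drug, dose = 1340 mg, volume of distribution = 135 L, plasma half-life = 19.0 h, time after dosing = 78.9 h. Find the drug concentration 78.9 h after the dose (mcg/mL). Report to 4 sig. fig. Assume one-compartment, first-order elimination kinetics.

0.5581 mcg/mL

C₀ = Dose / Vd = 1340 / 135 = 9.926 mg/L
k = ln2 / t½ = 0.693147 / 19.0 = 0.03648 h⁻¹
C = C₀ · e^(−k·t) = 9.926 × e^(−0.03648 × 78.9)
  = 9.926 × 0.05623 = 0.5581 mg/L
(0.5581 mg/L = 0.5581 mcg/mL)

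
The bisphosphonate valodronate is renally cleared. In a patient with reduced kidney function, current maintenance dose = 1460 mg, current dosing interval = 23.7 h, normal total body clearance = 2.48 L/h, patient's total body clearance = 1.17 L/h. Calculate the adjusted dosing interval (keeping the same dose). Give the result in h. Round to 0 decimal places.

50 h

To keep the same average steady-state level, dosing rate must scale with clearance.
CL ratio = 1.17 / 2.48 = 0.4718
New interval (same dose) = 23.7 / 0.4718 = 50.23 h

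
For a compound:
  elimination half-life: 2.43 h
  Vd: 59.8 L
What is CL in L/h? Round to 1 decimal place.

17.1 L/h

k = ln2 / t½ = 0.693147 / 2.43 = 0.2852 h⁻¹
CL = k × Vd = 0.2852 × 59.8 = 17.05 L/h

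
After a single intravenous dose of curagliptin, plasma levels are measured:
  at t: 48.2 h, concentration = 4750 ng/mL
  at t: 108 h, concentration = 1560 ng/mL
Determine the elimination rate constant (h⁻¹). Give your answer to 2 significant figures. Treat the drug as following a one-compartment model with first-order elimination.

0.019 h⁻¹

k = ln(C₁/C₂) / (t₂ − t₁) = ln(4750/1560) / (108 − 48.2)
  = 1.113 / 59.80 = 0.01861 h⁻¹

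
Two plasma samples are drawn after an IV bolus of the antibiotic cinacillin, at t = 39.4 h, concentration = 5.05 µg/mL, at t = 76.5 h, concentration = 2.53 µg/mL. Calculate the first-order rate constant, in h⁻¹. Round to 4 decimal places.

k = ln(C₁/C₂) / (t₂ − t₁) = ln(5.05/2.53) / (76.5 − 39.4)
  = 0.6912 / 37.10 = 0.01863 h⁻¹

0.0186 h⁻¹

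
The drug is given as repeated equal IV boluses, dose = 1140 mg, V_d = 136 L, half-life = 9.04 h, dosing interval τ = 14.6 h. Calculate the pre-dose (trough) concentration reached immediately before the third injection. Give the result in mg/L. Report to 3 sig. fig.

3.63 mg/L

C₀ per dose = Dose / Vd = 1140 / 136 = 8.382 mg/L
k = ln2 / t½ = 0.693147 / 9.04 = 0.07668 h⁻¹
Fraction remaining after one interval: r = e^(−kτ) = e^(−0.07668 × 14.6) = 0.3264
Before dose 3, 2 doses have been given (aged 1τ, 2τ).
C_trough = C₀ × (r + r²) = 8.382 × (0.3264 + 0.1065) = 3.629 mg/L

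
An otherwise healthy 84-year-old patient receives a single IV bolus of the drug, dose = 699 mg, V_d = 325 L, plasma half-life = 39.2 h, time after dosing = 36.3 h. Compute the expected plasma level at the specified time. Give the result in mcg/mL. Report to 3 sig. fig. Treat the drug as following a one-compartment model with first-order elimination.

1.13 mcg/mL

C₀ = Dose / Vd = 699.0 / 325 = 2.151 mg/L
k = ln2 / t½ = 0.693147 / 39.2 = 0.01768 h⁻¹
C = C₀ · e^(−k·t) = 2.151 × e^(−0.01768 × 36.3)
  = 2.151 × 0.5264 = 1.132 mg/L
(1.132 mg/L = 1.132 mcg/mL)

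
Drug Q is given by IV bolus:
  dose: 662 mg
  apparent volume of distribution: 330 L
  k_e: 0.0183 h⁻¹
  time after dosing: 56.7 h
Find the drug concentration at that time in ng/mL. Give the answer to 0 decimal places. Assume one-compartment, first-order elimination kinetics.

711 ng/mL

C₀ = Dose / Vd = 662.0 / 330 = 2.006 mg/L
C = C₀ · e^(−k·t) = 2.006 × e^(−0.01830 × 56.7)
  = 2.006 × 0.3543 = 0.7107 mg/L
Convert: 0.7107 mg/L × 1000 = 710.7 ng/mL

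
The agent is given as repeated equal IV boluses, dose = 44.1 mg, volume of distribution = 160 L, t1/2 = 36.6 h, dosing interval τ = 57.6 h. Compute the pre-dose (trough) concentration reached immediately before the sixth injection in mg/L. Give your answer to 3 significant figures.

C₀ per dose = Dose / Vd = 44.1 / 160 = 0.2756 mg/L
k = ln2 / t½ = 0.693147 / 36.6 = 0.01894 h⁻¹
Fraction remaining after one interval: r = e^(−kτ) = e^(−0.01894 × 57.6) = 0.3359
Before dose 6, 5 doses have been given (aged 1τ, 2τ, 3τ, 4τ, 5τ).
C_trough = C₀ × (r + r² + … + r^5) = C₀ × r(1−r^5)/(1−r)
        = 0.2756 × 0.3359 × (1 − 0.004276) / (1 − 0.3359) = 0.1388 mg/L

0.139 mg/L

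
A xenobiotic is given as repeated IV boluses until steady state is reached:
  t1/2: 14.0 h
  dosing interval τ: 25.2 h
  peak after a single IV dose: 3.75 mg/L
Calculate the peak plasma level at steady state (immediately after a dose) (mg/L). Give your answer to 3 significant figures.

5.26 mg/L

k = ln2 / t½ = 0.693147 / 14.0 = 0.04951 h⁻¹
e^(−kτ) = e^(−0.04951 × 25.2) = 0.2872
Accumulation ratio R = 1 / (1 − e^(−kτ)) = 1 / (1 − 0.2872) = 1.403
Steady-state peak = C₀ × R = 3.75 × 1.403 = 5.261 mg/L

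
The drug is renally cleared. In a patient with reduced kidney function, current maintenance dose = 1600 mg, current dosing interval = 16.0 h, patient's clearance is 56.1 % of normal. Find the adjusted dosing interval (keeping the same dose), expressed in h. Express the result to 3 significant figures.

To keep the same average steady-state level, dosing rate must scale with clearance.
CL ratio = 56.1 / 100 = 0.5610
New interval (same dose) = 16.0 / 0.5610 = 28.52 h

28.5 h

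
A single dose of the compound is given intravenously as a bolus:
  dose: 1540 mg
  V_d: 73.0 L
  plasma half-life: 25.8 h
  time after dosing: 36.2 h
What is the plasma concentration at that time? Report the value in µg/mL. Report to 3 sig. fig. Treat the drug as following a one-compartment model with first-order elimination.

7.98 µg/mL

C₀ = Dose / Vd = 1540 / 73.0 = 21.10 mg/L
k = ln2 / t½ = 0.693147 / 25.8 = 0.02687 h⁻¹
C = C₀ · e^(−k·t) = 21.10 × e^(−0.02687 × 36.2)
  = 21.10 × 0.3781 = 7.978 mg/L
(7.978 mg/L = 7.978 µg/mL)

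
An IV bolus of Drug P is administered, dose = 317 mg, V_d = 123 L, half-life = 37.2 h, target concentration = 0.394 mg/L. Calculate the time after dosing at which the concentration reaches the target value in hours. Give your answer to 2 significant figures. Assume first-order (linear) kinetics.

C₀ = Dose / Vd = 317.0 / 123 = 2.577 mg/L
k = ln2 / t½ = 0.693147 / 37.2 = 0.01863 h⁻¹
t = ln(C₀ / C) / k = ln(2.577 / 0.394) / 0.01863
  = ln(6.541) / 0.01863 = 1.878 / 0.01863 = 100.8 h

100 h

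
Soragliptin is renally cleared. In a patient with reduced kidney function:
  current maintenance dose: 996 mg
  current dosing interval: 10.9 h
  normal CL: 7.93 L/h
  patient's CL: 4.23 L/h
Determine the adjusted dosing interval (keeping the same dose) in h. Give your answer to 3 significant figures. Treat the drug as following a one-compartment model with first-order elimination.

20.4 h

To keep the same average steady-state level, dosing rate must scale with clearance.
CL ratio = 4.23 / 7.93 = 0.5334
New interval (same dose) = 10.9 / 0.5334 = 20.43 h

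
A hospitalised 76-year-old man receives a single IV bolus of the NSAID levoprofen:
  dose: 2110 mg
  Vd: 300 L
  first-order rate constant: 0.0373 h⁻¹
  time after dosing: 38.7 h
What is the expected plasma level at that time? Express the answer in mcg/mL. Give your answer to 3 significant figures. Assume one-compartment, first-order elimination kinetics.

C₀ = Dose / Vd = 2110 / 300 = 7.033 mg/L
C = C₀ · e^(−k·t) = 7.033 × e^(−0.03730 × 38.7)
  = 7.033 × 0.2361 = 1.660 mg/L
(1.660 mg/L = 1.660 mcg/mL)

1.66 mcg/mL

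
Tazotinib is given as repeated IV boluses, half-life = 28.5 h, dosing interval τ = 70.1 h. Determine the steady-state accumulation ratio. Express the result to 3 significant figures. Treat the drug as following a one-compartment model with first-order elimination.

k = ln2 / t½ = 0.693147 / 28.5 = 0.02432 h⁻¹
e^(−kτ) = e^(−0.02432 × 70.1) = 0.1818
Accumulation ratio R = 1 / (1 − e^(−kτ)) = 1 / (1 − 0.1818) = 1.222

1.22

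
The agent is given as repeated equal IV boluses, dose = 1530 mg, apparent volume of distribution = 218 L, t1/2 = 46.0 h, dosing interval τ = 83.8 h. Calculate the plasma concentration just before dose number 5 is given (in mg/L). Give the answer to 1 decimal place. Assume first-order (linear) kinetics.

2.8 mg/L

C₀ per dose = Dose / Vd = 1530 / 218 = 7.018 mg/L
k = ln2 / t½ = 0.693147 / 46.0 = 0.01507 h⁻¹
Fraction remaining after one interval: r = e^(−kτ) = e^(−0.01507 × 83.8) = 0.2828
Before dose 5, 4 doses have been given (aged 1τ, 2τ, 3τ, 4τ).
C_trough = C₀ × (r + r² + … + r^4) = C₀ × r(1−r^4)/(1−r)
        = 7.018 × 0.2828 × (1 − 0.006396) / (1 − 0.2828) = 2.750 mg/L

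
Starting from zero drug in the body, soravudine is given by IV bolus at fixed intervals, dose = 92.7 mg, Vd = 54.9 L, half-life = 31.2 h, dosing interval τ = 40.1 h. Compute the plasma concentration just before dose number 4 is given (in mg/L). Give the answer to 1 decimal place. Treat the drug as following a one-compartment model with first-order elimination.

1.1 mg/L

C₀ per dose = Dose / Vd = 92.7 / 54.9 = 1.689 mg/L
k = ln2 / t½ = 0.693147 / 31.2 = 0.02222 h⁻¹
Fraction remaining after one interval: r = e^(−kτ) = e^(−0.02222 × 40.1) = 0.4102
Before dose 4, 3 doses have been given (aged 1τ, 2τ, 3τ).
C_trough = C₀ × (r + r² + … + r^3) = C₀ × r(1−r^3)/(1−r)
        = 1.689 × 0.4102 × (1 − 0.06902) / (1 − 0.4102) = 1.094 mg/L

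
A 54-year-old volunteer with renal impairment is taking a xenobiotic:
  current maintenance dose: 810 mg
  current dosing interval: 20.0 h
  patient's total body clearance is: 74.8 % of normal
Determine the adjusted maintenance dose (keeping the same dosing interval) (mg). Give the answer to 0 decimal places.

To keep the same average steady-state level, dosing rate must scale with clearance.
CL ratio = 74.8 / 100 = 0.7480
New dose (same interval) = 810 × 0.7480 = 605.9 mg

606 mg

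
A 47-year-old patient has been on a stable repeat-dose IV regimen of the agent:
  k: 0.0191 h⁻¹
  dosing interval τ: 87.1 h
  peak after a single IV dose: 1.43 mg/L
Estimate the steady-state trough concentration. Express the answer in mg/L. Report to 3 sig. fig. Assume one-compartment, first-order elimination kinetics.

0.334 mg/L

e^(−kτ) = e^(−0.01910 × 87.1) = 0.1895
Accumulation ratio R = 1 / (1 − e^(−kτ)) = 1 / (1 − 0.1895) = 1.234
Steady-state trough = C₀ × R × e^(−kτ) = 1.43 × 1.234 × 0.1895 = 0.3344 mg/L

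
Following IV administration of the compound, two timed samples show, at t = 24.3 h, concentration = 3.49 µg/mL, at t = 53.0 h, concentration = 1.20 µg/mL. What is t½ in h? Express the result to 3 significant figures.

k = ln(C₁/C₂) / (t₂ − t₁) = ln(3.49/1.20) / (53.0 − 24.3)
  = 1.068 / 28.70 = 0.03721 h⁻¹
t½ = ln2 / k = 0.693147 / 0.03721 = 18.63 h

18.6 h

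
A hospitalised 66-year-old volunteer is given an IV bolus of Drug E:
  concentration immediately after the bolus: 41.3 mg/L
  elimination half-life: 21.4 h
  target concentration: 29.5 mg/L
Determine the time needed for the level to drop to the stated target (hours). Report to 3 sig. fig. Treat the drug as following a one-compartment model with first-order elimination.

k = ln2 / t½ = 0.693147 / 21.4 = 0.03239 h⁻¹
t = ln(C₀ / C) / k = ln(41.30 / 29.5) / 0.03239
  = ln(1.400) / 0.03239 = 0.3365 / 0.03239 = 10.39 h

10.4 h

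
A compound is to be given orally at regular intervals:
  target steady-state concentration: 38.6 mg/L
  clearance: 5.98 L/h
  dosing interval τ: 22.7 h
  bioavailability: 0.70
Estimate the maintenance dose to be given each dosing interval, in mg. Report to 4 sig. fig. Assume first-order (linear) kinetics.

At steady state, F × (Dose/τ) = Css × CL.
Dose = Css × CL × τ / F = 38.6 × 5.980 × 22.7 / 0.70 = 7485 mg

7485 mg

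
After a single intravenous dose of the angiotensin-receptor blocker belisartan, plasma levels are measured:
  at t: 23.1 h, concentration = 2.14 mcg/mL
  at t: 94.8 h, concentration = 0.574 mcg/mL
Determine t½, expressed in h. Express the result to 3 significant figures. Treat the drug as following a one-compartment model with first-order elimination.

k = ln(C₁/C₂) / (t₂ − t₁) = ln(2.14/0.574) / (94.8 − 23.1)
  = 1.316 / 71.70 = 0.01835 h⁻¹
t½ = ln2 / k = 0.693147 / 0.01835 = 37.77 h

37.8 h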